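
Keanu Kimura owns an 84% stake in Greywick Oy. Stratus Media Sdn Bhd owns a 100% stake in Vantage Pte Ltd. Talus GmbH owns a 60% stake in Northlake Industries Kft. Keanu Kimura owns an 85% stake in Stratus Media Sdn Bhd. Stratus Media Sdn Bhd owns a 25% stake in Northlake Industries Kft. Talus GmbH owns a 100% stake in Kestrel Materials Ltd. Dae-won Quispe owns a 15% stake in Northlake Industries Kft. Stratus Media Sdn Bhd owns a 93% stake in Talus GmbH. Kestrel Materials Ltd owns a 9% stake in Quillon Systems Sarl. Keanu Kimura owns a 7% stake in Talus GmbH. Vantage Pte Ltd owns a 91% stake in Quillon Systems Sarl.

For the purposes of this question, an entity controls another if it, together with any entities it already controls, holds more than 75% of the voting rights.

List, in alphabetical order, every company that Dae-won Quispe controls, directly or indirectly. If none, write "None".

None

Dae-won's largest direct stake is 15% in Northlake, which does not meet the threshold.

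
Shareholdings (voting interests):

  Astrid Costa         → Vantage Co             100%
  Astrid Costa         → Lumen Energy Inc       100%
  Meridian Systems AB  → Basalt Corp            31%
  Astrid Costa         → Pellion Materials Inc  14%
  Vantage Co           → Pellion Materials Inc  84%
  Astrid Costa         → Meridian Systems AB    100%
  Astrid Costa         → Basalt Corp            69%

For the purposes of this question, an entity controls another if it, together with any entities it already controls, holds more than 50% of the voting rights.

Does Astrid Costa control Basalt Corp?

Yes

Astrid holds 100% of Meridian, so Astrid controls Meridian.
Meridian and Astrid together hold 31% + 69% = 100% of Basalt, so Astrid controls Basalt.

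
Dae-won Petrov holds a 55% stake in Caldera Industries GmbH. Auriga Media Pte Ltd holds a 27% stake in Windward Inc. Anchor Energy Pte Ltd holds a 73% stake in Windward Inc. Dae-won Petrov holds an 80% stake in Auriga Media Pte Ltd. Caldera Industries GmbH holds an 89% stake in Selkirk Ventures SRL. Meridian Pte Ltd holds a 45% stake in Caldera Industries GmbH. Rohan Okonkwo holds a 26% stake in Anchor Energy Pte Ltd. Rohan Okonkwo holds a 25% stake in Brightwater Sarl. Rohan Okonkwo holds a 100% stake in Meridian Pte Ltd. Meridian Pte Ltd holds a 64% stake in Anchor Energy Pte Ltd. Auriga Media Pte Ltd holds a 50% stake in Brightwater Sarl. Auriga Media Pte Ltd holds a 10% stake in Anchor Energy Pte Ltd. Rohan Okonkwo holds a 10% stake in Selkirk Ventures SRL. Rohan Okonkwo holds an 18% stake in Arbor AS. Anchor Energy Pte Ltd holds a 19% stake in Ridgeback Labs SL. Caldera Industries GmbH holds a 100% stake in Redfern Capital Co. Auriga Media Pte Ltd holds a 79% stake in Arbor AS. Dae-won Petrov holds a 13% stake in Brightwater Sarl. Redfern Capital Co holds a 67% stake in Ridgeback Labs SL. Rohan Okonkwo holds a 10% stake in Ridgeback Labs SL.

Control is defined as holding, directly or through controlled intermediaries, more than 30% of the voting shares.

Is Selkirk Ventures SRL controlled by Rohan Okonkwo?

Rohan holds 100% of Meridian, so Rohan controls Meridian.
Meridian holds 45% of Caldera, so Rohan controls Caldera.
Caldera and Rohan together hold 89% + 10% = 99% of Selkirk, so Rohan controls Selkirk.

Yes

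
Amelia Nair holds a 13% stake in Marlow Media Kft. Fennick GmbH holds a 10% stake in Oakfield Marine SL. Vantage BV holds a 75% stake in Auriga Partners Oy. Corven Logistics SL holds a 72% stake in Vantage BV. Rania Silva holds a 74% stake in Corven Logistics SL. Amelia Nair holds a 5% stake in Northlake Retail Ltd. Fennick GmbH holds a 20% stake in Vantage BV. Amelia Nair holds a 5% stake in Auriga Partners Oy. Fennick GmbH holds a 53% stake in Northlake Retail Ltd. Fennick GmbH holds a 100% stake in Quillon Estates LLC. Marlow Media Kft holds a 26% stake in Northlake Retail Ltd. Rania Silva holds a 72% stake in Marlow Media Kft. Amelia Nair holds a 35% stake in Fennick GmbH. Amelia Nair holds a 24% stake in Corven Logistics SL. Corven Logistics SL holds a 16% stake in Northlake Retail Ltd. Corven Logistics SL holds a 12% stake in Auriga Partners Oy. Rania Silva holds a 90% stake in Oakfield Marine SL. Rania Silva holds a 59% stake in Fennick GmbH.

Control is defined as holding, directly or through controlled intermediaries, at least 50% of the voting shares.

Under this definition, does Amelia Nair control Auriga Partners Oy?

No

Amelia's largest direct stake is 35% in Fennick, which does not meet the threshold, so Amelia controls no company.
In Auriga, Amelia's side holds only 5%, not ≥ 50%.
So Amelia does not control Auriga.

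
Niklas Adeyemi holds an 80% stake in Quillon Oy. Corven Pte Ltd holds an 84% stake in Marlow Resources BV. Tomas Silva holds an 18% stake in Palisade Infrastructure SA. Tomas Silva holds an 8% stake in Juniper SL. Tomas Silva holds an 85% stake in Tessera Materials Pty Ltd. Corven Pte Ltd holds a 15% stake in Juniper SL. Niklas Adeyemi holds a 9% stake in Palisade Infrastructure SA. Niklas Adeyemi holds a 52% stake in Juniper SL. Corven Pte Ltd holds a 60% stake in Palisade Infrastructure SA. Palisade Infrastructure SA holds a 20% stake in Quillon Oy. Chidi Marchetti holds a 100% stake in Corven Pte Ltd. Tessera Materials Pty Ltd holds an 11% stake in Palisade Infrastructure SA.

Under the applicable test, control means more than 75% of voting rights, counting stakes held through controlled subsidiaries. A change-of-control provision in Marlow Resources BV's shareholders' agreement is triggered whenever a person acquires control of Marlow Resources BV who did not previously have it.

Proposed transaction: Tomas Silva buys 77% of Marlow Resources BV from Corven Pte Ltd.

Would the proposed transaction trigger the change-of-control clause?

The purchase adds only to Tomas's holdings (Corven's stake shrinks), so Tomas is the only person who could newly come to control Marlow.
Tomas holds 85% of Tessera, so Tomas controls Tessera.
Neither Tomas nor any entity Tomas controls holds any voting interest in Marlow.
So before the transaction, Tomas does not control Marlow.
After the purchase, Tomas holds 77% of Marlow directly, and Corven's stake falls to 7%.
Tomas holds 77% of Marlow, so Tomas controls Marlow.
Tomas did not control Marlow before and does after, so the clause is triggered.

Yes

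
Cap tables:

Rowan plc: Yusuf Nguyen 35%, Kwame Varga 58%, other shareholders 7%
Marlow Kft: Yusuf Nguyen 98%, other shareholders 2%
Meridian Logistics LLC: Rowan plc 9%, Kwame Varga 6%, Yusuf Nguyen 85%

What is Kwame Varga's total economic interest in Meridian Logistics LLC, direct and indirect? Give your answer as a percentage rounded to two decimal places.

Kwame reaches Meridian along 2 paths.
Via Rowan: 58% × 9% = 5.22%.
Direct stake: 6% = 6%.
Total: 5.22% + 6% = 11.22%.

11.22%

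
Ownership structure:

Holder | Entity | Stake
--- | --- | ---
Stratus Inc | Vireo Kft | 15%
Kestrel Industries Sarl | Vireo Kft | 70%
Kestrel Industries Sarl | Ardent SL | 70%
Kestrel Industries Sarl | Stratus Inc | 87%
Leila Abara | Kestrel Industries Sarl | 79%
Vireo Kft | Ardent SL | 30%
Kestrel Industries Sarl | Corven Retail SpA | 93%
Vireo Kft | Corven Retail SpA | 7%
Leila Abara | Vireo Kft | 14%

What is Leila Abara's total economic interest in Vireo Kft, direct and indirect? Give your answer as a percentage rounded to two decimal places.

79.61%

Leila reaches Vireo along 3 paths.
Via Kestrel → Stratus: 79% × 87% × 15% = 10.3095%.
Via Kestrel: 79% × 70% = 55.3%.
Direct stake: 14% = 14%.
Total: 10.3095% + 55.3% + 14% = 79.6095%.
Rounded: 79.61%.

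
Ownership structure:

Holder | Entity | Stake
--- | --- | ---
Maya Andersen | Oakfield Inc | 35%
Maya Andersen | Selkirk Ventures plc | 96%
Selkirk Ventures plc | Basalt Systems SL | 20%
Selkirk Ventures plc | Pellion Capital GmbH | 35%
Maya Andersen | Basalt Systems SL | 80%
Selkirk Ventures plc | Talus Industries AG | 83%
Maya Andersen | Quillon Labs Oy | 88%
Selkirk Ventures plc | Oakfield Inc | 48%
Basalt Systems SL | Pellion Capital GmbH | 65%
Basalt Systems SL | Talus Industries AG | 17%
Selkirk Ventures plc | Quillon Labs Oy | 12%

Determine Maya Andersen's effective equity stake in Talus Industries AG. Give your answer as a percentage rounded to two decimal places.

96.54%

Maya reaches Talus along 3 paths.
Via Basalt: 80% × 17% = 13.6%.
Via Selkirk → Basalt: 96% × 20% × 17% = 3.264%.
Via Selkirk: 96% × 83% = 79.68%.
Total: 13.6% + 3.264% + 79.68% = 96.544%.
Rounded: 96.54%.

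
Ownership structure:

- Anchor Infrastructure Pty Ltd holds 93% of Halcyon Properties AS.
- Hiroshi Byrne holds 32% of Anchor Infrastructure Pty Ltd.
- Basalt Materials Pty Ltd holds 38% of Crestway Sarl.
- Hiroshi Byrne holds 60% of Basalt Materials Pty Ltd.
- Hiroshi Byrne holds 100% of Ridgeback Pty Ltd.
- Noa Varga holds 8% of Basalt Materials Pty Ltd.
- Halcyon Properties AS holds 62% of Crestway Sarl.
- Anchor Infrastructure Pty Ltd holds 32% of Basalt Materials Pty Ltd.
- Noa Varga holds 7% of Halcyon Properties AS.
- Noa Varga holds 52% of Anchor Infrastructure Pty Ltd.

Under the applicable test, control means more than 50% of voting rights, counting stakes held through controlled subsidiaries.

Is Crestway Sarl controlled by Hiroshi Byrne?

Hiroshi holds 60% of Basalt, so Hiroshi controls Basalt.
Hiroshi holds 100% of Ridgeback, so Hiroshi controls Ridgeback.
In Crestway, Hiroshi's side holds only 38%, not > 50%.
So Hiroshi does not control Crestway.

No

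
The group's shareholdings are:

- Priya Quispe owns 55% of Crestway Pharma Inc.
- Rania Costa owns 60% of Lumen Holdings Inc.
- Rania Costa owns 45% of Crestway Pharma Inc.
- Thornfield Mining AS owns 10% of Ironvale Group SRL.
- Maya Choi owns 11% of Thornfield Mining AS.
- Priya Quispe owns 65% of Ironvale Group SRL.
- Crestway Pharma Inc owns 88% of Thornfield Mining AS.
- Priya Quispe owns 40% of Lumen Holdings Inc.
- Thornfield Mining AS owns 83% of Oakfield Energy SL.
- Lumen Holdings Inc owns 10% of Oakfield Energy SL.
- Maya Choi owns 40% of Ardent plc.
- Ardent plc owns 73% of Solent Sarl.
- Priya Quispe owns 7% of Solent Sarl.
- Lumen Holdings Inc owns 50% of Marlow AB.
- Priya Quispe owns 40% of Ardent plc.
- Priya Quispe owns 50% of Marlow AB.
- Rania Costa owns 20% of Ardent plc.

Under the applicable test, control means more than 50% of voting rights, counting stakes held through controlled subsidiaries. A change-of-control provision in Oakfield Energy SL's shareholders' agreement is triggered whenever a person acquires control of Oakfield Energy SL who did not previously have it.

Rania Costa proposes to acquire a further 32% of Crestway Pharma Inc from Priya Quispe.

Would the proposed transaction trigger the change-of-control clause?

The purchase adds only to Rania's holdings (Priya's stake shrinks), so Rania is the only person who could newly come to control Oakfield.
Rania holds 60% of Lumen, so Rania controls Lumen.
In Oakfield, Rania's side holds only 10%, not > 50%.
So before the transaction, Rania does not control Oakfield.
After the purchase, Rania's direct stake in Crestway rises to 45% + 32% = 77%, and Priya's stake falls to 23%.
Rania holds 77% of Crestway, so Rania controls Crestway.
Crestway holds 88% of Thornfield, so Rania controls Thornfield.
Thornfield and Lumen together hold 83% + 10% = 93% of Oakfield, so Rania controls Oakfield.
Rania did not control Oakfield before and does after, so the clause is triggered.

Yes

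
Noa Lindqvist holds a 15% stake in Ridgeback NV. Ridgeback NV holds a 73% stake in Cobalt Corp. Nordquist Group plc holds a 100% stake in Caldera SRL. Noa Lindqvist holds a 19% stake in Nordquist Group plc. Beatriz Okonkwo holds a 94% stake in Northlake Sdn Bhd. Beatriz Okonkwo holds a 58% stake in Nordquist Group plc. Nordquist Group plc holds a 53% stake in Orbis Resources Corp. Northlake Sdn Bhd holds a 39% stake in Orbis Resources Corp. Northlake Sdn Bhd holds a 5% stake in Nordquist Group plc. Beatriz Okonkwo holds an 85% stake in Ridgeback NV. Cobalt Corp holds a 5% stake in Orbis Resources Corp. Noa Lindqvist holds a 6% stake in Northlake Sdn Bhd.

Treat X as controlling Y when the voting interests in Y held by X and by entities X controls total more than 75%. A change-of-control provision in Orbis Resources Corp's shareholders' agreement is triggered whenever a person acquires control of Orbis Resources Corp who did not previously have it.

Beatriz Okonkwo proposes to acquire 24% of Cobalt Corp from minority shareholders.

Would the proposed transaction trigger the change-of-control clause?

No

The purchase changes only Beatriz's holdings, so Beatriz is the only person who could newly come to control Orbis.
Beatriz holds 94% of Northlake, so Beatriz controls Northlake.
Beatriz holds 85% of Ridgeback, so Beatriz controls Ridgeback.
In Orbis, Beatriz's side holds only 39%, not > 75%.
So before the transaction, Beatriz does not control Orbis.
After the purchase, Beatriz holds 24% of Cobalt directly.
Ridgeback and Beatriz together hold 73% + 24% = 97% of Cobalt, so Beatriz controls Cobalt.
After the transaction, Beatriz's side holds 39% + 5% = 44% of Orbis, not > 75%, so Beatriz still does not control Orbis.
No new person acquires control, so the clause is not triggered.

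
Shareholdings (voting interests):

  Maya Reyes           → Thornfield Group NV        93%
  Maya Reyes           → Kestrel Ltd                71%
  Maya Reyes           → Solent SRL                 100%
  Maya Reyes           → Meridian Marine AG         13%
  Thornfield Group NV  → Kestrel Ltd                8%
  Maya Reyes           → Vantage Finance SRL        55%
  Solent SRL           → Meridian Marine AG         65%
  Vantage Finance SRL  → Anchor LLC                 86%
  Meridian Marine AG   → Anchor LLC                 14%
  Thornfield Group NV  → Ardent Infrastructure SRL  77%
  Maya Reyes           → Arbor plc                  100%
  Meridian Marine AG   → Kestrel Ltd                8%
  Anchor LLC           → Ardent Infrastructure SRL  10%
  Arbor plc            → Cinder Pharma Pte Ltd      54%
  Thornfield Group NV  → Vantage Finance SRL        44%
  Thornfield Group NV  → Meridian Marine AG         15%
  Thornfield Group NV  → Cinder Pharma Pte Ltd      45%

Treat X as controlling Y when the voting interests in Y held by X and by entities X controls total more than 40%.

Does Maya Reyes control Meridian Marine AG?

Maya holds 93% of Thornfield, so Maya controls Thornfield.
Maya holds 100% of Solent, so Maya controls Solent.
Thornfield and Maya and Solent together hold 15% + 13% + 65% = 93% of Meridian, so Maya controls Meridian.

Yes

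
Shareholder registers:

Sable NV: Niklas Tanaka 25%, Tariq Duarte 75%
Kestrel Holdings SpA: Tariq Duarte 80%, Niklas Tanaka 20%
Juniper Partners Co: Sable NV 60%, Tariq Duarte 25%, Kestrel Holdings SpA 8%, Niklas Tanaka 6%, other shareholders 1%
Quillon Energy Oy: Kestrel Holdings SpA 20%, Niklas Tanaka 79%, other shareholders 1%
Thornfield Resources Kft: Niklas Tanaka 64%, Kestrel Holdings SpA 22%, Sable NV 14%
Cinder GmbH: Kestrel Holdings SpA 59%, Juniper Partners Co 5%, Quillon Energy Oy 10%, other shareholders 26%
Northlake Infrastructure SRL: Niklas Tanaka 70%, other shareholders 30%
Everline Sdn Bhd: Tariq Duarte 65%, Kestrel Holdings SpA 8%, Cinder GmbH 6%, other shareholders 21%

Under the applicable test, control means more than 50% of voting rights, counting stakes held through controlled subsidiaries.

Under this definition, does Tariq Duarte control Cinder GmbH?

Yes

Tariq holds 80% of Kestrel, so Tariq controls Kestrel.
Tariq holds 75% of Sable, so Tariq controls Sable.
Sable and Tariq and Kestrel together hold 60% + 25% + 8% = 93% of Juniper, so Tariq controls Juniper.
Kestrel and Juniper together hold 59% + 5% = 64% of Cinder, so Tariq controls Cinder.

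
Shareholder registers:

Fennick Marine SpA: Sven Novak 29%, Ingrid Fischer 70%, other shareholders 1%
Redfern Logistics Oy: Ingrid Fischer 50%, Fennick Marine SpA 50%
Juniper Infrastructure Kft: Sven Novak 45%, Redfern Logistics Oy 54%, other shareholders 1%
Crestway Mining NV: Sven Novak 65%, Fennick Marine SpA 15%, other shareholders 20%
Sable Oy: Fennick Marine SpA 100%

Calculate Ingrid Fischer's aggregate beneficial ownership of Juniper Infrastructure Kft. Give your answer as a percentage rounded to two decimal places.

Ingrid reaches Juniper along 2 paths.
Via Redfern: 50% × 54% = 27%.
Via Fennick → Redfern: 70% × 50% × 54% = 18.9%.
Total: 27% + 18.9% = 45.9%.
Rounded: 45.90%.

45.90%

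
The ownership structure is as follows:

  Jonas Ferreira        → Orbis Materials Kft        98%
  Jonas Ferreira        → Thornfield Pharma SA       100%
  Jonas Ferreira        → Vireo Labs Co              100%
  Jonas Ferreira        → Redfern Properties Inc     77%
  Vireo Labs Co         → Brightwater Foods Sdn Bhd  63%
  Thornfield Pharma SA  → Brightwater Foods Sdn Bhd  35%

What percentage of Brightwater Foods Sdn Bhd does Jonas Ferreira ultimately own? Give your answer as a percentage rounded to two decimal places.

98.00%

Jonas reaches Brightwater along 2 paths.
Via Vireo: 100% × 63% = 63%.
Via Thornfield: 100% × 35% = 35%.
Total: 63% + 35% = 98%.
Rounded: 98.00%.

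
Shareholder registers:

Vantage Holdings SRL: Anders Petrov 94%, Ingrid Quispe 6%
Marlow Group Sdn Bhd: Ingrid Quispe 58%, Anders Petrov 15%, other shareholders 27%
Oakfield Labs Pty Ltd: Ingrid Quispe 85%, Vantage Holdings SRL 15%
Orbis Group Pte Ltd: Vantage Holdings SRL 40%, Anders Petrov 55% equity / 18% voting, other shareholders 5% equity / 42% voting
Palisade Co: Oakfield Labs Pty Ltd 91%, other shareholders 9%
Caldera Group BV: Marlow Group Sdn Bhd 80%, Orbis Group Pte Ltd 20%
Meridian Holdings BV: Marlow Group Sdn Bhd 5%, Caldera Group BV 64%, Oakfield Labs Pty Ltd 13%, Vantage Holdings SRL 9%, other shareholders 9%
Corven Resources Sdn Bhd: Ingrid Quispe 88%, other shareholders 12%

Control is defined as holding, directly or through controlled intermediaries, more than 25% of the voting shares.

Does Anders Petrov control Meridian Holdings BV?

No

Anders holds 94% of Vantage, so Anders controls Vantage.
Vantage and Anders together hold 40% + 18% = 58% of Orbis, so Anders controls Orbis.
In Meridian, Anders's side holds only 9%, not > 25%.
So Anders does not control Meridian.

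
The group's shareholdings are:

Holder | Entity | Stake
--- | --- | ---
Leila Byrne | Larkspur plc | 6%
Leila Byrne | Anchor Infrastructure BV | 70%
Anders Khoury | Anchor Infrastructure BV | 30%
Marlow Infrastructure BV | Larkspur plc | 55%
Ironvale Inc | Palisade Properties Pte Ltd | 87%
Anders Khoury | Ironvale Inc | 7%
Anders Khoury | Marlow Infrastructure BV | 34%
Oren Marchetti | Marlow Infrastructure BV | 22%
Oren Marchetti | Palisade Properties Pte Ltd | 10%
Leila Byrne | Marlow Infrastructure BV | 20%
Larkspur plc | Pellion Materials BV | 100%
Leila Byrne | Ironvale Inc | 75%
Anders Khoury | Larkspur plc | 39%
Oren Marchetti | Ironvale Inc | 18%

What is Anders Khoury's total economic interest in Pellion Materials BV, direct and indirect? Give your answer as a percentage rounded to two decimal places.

57.70%

Anders reaches Pellion along 2 paths.
Via Larkspur: 39% × 100% = 39%.
Via Marlow → Larkspur: 34% × 55% × 100% = 18.7%.
Total: 39% + 18.7% = 57.7%.
Rounded: 57.70%.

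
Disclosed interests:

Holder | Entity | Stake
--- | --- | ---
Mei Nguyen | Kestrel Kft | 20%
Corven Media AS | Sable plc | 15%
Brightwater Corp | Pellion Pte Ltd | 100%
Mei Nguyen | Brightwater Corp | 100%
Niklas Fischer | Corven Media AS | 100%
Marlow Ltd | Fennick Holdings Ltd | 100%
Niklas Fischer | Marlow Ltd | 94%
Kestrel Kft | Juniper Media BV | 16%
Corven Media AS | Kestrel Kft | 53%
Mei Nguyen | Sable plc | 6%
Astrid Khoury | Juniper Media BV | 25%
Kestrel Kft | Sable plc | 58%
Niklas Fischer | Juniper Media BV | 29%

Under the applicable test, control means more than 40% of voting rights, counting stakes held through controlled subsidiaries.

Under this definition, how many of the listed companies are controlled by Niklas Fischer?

6

Niklas holds 94% of Marlow, so Niklas controls Marlow.
Niklas holds 100% of Corven, so Niklas controls Corven.
Corven holds 53% of Kestrel, so Niklas controls Kestrel.
Kestrel and Corven together hold 58% + 15% = 73% of Sable, so Niklas controls Sable.
Marlow holds 100% of Fennick, so Niklas controls Fennick.
Niklas and Kestrel together hold 29% + 16% = 45% of Juniper, so Niklas controls Juniper.
No other company's threshold is met.
Niklas controls 6 companies.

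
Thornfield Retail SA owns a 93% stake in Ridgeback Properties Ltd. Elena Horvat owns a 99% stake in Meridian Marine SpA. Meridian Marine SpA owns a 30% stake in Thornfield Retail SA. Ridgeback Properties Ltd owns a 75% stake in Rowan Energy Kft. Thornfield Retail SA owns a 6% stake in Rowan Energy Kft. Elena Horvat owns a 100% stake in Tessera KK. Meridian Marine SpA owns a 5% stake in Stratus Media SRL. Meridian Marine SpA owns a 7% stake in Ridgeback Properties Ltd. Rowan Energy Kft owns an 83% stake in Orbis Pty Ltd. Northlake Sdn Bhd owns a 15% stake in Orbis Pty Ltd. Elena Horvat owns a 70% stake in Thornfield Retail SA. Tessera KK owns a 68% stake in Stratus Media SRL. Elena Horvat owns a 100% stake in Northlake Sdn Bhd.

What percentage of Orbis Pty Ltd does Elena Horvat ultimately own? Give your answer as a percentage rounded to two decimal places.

Elena reaches Orbis along 6 paths.
Via Meridian → Thornfield → Rowan: 99% × 30% × 6% × 83% = 1.47906%.
Via Thornfield → Rowan: 70% × 6% × 83% = 3.486%.
Via Meridian → Ridgeback → Rowan: 99% × 7% × 75% × 83% = 4.313925%.
Via Meridian → Thornfield → Ridgeback → Rowan: 99% × 30% × 93% × 75% × 83% = 17.1940725%.
Via Thornfield → Ridgeback → Rowan: 70% × 93% × 75% × 83% = 40.52475%.
Via Northlake: 100% × 15% = 15%.
Total: 1.47906% + 3.486% + 4.313925% + 17.1940725% + 40.52475% + 15% = 81.9978075%.
Rounded: 82.00%.

82.00%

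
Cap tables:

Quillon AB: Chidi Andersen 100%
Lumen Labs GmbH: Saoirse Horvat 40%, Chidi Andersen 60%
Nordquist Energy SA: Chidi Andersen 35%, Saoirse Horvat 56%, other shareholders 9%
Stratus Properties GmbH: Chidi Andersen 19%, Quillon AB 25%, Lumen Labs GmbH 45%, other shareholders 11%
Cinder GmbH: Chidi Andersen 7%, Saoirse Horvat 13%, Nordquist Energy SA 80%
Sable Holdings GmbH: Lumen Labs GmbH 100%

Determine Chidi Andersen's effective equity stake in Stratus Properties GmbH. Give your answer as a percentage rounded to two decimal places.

71.00%

Chidi reaches Stratus along 3 paths.
Direct stake: 19% = 19%.
Via Quillon: 100% × 25% = 25%.
Via Lumen: 60% × 45% = 27%.
Total: 19% + 25% + 27% = 71%.
Rounded: 71.00%.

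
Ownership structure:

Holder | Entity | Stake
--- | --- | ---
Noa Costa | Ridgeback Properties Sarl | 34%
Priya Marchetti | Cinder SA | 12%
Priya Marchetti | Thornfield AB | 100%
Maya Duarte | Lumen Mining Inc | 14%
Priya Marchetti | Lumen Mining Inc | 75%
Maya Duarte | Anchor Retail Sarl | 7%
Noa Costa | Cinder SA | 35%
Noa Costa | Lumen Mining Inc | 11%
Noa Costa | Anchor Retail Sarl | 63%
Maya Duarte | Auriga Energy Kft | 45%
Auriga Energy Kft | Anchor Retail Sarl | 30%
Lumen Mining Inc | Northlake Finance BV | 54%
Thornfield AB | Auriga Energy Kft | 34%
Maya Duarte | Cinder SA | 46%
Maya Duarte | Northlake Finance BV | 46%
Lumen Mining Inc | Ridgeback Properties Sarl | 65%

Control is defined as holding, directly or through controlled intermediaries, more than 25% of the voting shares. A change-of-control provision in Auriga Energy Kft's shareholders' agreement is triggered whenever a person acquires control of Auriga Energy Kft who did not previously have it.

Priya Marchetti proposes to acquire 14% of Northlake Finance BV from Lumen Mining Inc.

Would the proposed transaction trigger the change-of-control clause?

The purchase adds only to Priya's holdings (Lumen's stake shrinks), so Priya is the only person who could newly come to control Auriga.
Priya holds 100% of Thornfield, so Priya controls Thornfield.
Thornfield holds 34% of Auriga, so Priya controls Auriga.
So Priya already controls Auriga before the transaction.
After the purchase, Priya holds 14% of Northlake directly, and Lumen's stake falls to 40%.
Priya controlled Auriga already, so this is not a new person acquiring control; every other person's position is unchanged or reduced.
No new person acquires control, so the clause is not triggered.

No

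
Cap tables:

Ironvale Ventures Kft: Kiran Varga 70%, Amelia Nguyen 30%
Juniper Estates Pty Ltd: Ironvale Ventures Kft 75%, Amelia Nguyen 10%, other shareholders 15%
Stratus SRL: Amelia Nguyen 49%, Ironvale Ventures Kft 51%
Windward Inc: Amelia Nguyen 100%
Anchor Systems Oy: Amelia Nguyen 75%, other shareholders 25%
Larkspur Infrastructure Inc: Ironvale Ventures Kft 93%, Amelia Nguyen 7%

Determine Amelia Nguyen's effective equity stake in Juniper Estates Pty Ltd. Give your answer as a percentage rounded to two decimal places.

32.50%

Amelia reaches Juniper along 2 paths.
Via Ironvale: 30% × 75% = 22.5%.
Direct stake: 10% = 10%.
Total: 22.5% + 10% = 32.5%.
Rounded: 32.50%.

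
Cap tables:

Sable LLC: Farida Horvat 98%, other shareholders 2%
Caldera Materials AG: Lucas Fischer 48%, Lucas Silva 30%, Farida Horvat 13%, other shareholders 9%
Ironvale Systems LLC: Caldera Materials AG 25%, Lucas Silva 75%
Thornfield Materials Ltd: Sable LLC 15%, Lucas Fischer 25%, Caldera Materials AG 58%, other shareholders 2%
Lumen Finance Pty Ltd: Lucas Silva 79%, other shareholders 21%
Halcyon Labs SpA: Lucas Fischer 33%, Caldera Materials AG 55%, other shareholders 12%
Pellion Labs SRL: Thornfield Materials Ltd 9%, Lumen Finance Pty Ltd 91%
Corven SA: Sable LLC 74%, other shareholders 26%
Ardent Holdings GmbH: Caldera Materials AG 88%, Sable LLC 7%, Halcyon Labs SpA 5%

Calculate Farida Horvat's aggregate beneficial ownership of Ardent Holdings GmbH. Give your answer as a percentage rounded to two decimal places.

18.66%

Farida reaches Ardent along 3 paths.
Via Caldera: 13% × 88% = 11.44%.
Via Sable: 98% × 7% = 6.86%.
Via Caldera → Halcyon: 13% × 55% × 5% = 0.3575%.
Total: 11.44% + 6.86% + 0.3575% = 18.6575%.
Rounded: 18.66%.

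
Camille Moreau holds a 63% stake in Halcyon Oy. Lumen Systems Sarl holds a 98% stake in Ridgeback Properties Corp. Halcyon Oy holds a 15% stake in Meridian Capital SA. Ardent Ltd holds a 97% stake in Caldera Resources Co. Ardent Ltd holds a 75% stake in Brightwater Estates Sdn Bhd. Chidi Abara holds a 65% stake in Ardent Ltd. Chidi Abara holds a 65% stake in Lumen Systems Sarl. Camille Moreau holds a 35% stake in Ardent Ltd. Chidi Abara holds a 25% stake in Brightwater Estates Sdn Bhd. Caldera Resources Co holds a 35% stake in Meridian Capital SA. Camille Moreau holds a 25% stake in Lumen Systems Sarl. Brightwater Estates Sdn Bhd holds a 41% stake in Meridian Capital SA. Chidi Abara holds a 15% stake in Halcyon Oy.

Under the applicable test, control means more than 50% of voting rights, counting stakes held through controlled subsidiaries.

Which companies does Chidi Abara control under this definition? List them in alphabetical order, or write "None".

Chidi holds 65% of Ardent, so Chidi controls Ardent.
Ardent holds 97% of Caldera, so Chidi controls Caldera.
Chidi holds 65% of Lumen, so Chidi controls Lumen.
Chidi and Ardent together hold 25% + 75% = 100% of Brightwater, so Chidi controls Brightwater.
Brightwater and Caldera together hold 41% + 35% = 76% of Meridian, so Chidi controls Meridian.
Lumen holds 98% of Ridgeback, so Chidi controls Ridgeback.
No other company's threshold is met.

Ardent Ltd, Brightwater Estates Sdn Bhd, Caldera Resources Co, Lumen Systems Sarl, Meridian Capital SA, Ridgeback Properties Corp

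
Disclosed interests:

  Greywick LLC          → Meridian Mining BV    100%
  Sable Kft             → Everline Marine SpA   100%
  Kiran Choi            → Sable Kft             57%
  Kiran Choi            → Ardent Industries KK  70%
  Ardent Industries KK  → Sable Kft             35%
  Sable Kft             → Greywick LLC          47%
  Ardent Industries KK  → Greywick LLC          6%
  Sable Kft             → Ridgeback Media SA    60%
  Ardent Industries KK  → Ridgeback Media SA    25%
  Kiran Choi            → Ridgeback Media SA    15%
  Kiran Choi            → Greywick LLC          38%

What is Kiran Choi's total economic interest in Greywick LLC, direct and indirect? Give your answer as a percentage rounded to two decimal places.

Kiran reaches Greywick along 4 paths.
Via Ardent: 70% × 6% = 4.2%.
Direct stake: 38% = 38%.
Via Sable: 57% × 47% = 26.79%.
Via Ardent → Sable: 70% × 35% × 47% = 11.515%.
Total: 4.2% + 38% + 26.79% + 11.515% = 80.505%.
Rounded: 80.51%.

80.51%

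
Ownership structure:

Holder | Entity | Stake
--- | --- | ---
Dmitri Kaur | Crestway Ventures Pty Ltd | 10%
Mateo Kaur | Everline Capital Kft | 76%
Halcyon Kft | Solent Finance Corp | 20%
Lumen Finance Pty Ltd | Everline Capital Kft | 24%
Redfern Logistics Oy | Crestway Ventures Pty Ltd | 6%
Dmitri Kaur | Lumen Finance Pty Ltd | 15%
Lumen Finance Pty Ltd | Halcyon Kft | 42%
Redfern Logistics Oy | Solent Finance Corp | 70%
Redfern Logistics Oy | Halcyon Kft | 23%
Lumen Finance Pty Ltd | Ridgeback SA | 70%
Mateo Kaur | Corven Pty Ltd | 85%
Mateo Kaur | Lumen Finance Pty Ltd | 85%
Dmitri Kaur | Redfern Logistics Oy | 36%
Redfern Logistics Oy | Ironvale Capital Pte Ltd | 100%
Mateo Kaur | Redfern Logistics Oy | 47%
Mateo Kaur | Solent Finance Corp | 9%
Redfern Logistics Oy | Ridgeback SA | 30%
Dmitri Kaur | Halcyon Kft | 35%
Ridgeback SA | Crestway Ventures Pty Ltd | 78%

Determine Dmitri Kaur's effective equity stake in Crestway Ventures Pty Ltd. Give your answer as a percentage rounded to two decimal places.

28.77%

Dmitri reaches Crestway along 4 paths.
Via Redfern: 36% × 6% = 2.16%.
Via Redfern → Ridgeback: 36% × 30% × 78% = 8.424%.
Via Lumen → Ridgeback: 15% × 70% × 78% = 8.19%.
Direct stake: 10% = 10%.
Total: 2.16% + 8.424% + 8.19% + 10% = 28.774%.
Rounded: 28.77%.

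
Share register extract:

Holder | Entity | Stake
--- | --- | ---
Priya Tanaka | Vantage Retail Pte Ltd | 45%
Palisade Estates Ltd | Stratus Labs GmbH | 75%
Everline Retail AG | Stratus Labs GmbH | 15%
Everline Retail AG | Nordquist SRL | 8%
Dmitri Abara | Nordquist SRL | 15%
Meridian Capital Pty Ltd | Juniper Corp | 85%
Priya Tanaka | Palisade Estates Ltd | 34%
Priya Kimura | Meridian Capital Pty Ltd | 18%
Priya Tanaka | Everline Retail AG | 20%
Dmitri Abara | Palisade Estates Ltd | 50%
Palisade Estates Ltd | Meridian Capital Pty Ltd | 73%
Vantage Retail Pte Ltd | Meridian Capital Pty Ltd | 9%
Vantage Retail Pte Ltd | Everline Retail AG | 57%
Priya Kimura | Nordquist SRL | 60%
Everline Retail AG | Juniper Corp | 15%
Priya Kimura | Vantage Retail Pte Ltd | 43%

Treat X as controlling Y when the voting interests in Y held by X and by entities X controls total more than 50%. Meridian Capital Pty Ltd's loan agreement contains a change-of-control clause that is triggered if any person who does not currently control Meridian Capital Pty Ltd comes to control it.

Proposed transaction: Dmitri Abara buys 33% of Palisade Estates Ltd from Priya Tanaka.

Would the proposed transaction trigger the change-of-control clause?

The purchase adds only to Dmitri's holdings (Priya Tanaka's stake shrinks), so Dmitri is the only person who could newly come to control Meridian.
Dmitri's largest direct stake is 50% in Palisade, which does not meet the threshold, so Dmitri controls no company.
Neither Dmitri nor any entity Dmitri controls holds any voting interest in Meridian.
So before the transaction, Dmitri does not control Meridian.
After the purchase, Dmitri's direct stake in Palisade rises to 50% + 33% = 83%, and Priya Tanaka's stake falls to 1%.
Dmitri holds 83% of Palisade, so Dmitri controls Palisade.
Palisade holds 73% of Meridian, so Dmitri controls Meridian.
Dmitri did not control Meridian before and does after, so the clause is triggered.

Yes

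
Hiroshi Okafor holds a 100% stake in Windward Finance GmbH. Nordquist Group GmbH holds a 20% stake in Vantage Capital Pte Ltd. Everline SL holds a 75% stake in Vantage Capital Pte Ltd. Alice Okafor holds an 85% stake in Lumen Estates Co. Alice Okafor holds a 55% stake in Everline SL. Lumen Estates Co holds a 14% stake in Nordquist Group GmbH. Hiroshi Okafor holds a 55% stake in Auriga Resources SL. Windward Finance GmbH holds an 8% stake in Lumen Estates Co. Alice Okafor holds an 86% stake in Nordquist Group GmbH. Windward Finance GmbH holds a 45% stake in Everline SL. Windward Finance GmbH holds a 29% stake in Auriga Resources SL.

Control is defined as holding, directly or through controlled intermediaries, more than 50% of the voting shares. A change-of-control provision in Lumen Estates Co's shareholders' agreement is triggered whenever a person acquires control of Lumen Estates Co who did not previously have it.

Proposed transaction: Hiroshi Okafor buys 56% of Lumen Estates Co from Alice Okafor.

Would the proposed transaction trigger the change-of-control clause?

Yes

The purchase adds only to Hiroshi's holdings (Alice's stake shrinks), so Hiroshi is the only person who could newly come to control Lumen.
Hiroshi holds 100% of Windward, so Hiroshi controls Windward.
Hiroshi and Windward together hold 55% + 29% = 84% of Auriga, so Hiroshi controls Auriga.
In Lumen, Hiroshi's side holds only 8%, not > 50%.
So before the transaction, Hiroshi does not control Lumen.
After the purchase, Hiroshi holds 56% of Lumen directly, and Alice's stake falls to 29%.
Windward and Hiroshi together hold 8% + 56% = 64% of Lumen, so Hiroshi controls Lumen.
Hiroshi did not control Lumen before and does after, so the clause is triggered.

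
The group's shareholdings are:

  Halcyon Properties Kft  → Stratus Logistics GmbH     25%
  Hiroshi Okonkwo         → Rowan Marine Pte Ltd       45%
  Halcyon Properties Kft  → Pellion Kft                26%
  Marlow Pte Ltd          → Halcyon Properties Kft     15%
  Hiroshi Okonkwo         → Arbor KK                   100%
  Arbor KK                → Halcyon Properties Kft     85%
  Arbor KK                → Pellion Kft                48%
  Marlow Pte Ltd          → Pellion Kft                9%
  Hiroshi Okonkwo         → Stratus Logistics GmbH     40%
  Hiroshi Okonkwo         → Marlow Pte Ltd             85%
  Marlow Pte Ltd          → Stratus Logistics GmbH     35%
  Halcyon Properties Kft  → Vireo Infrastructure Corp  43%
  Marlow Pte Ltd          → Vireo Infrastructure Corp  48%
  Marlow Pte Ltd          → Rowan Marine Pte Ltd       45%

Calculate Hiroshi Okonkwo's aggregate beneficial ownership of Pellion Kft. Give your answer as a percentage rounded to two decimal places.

81.07%

Hiroshi reaches Pellion along 4 paths.
Via Arbor → Halcyon: 100% × 85% × 26% = 22.1%.
Via Marlow → Halcyon: 85% × 15% × 26% = 3.315%.
Via Marlow: 85% × 9% = 7.65%.
Via Arbor: 100% × 48% = 48%.
Total: 22.1% + 3.315% + 7.65% + 48% = 81.065%.
Rounded: 81.07%.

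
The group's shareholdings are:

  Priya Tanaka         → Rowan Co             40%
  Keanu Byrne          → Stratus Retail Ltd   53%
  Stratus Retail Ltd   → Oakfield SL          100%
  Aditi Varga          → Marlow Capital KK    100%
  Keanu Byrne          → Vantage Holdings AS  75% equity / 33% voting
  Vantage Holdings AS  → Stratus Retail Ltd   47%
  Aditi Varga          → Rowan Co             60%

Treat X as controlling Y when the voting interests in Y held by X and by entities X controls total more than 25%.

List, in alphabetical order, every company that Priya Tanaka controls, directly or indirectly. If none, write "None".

Rowan Co

Priya holds 40% of Rowan, so Priya controls Rowan.
No other company's threshold is met.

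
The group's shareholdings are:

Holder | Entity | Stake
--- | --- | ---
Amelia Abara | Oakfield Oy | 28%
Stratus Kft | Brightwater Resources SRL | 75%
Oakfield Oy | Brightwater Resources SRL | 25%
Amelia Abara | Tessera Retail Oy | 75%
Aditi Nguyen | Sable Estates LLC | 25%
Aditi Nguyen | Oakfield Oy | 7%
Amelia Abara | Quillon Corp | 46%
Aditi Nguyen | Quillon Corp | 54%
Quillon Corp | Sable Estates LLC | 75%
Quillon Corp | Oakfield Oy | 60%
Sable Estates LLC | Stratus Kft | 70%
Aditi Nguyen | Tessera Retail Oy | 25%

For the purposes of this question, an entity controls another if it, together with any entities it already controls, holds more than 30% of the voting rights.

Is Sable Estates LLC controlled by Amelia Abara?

Yes

Amelia holds 46% of Quillon, so Amelia controls Quillon.
Quillon holds 75% of Sable, so Amelia controls Sable.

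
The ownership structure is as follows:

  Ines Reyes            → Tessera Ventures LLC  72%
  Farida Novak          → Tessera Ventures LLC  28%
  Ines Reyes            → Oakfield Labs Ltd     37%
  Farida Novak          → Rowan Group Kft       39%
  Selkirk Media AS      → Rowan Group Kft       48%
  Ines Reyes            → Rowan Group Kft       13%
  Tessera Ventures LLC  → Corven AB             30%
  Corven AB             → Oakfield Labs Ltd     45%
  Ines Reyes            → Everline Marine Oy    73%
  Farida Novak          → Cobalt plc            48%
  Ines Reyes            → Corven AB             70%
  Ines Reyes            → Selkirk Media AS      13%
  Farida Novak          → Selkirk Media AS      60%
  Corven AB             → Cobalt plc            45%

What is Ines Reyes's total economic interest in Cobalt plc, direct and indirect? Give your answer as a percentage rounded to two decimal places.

41.22%

Ines reaches Cobalt along 2 paths.
Via Corven: 70% × 45% = 31.5%.
Via Tessera → Corven: 72% × 30% × 45% = 9.72%.
Total: 31.5% + 9.72% = 41.22%.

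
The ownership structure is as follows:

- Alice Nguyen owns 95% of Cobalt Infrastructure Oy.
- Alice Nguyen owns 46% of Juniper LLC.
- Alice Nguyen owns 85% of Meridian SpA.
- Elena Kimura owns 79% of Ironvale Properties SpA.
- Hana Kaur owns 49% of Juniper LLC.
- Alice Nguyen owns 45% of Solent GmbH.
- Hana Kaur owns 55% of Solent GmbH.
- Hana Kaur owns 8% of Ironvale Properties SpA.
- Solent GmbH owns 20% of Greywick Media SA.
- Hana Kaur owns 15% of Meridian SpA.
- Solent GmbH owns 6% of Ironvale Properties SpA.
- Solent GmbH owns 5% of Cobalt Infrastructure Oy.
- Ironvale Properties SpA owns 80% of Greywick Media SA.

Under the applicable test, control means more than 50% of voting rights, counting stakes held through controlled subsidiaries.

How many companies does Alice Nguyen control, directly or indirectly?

2

Alice holds 85% of Meridian, so Alice controls Meridian.
Alice holds 95% of Cobalt, so Alice controls Cobalt.
No other company's threshold is met.
Alice controls 2 companies.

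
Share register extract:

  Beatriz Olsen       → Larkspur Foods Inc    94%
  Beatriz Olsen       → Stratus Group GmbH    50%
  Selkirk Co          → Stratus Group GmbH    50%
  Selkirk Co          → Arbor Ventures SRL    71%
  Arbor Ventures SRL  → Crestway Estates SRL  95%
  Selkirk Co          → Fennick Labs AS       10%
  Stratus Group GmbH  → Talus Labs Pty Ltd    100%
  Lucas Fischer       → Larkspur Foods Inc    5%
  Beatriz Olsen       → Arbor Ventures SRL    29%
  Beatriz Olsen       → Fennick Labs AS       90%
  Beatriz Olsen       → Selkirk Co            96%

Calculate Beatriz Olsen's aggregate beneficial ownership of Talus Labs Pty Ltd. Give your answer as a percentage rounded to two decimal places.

98.00%

Beatriz reaches Talus along 2 paths.
Via Stratus: 50% × 100% = 50%.
Via Selkirk → Stratus: 96% × 50% × 100% = 48%.
Total: 50% + 48% = 98%.
Rounded: 98.00%.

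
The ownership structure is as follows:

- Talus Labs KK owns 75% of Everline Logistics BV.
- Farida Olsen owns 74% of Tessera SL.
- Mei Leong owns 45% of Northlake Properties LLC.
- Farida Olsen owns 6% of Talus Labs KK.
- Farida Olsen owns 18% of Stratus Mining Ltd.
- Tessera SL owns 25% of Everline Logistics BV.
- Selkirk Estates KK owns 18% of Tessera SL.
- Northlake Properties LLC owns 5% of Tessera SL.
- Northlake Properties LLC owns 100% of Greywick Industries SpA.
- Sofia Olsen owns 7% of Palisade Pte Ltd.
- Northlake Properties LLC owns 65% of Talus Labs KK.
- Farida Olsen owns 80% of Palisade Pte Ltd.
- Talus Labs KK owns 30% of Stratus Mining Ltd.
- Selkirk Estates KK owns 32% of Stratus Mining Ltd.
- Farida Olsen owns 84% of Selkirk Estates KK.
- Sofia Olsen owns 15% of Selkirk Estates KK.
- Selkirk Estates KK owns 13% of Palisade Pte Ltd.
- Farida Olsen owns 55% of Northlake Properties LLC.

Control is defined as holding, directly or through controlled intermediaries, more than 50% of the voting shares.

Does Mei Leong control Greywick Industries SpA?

No

Mei's largest direct stake is 45% in Northlake, which does not meet the threshold, so Mei controls no company.
Neither Mei nor any entity Mei controls holds any voting interest in Greywick.
So Mei does not control Greywick.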